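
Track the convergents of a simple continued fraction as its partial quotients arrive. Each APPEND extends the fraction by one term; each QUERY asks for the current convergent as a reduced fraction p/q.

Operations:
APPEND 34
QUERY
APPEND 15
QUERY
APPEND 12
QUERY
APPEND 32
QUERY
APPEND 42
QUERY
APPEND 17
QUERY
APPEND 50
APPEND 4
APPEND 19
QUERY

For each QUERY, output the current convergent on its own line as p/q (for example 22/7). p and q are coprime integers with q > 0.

34/1
511/15
6166/181
197823/5807
8314732/244075
141548267/4155082
548290479387/16094806033

APPEND 34: p_0 = 34·1 + 0 = 34, q_0 = 34·0 + 1 = 1 → 34/1
APPEND 15: p_1 = 15·34 + 1 = 511, q_1 = 15·1 + 0 = 15 → 511/15
APPEND 12: p_2 = 12·511 + 34 = 6166, q_2 = 12·15 + 1 = 181 → 6166/181
APPEND 32: p_3 = 32·6166 + 511 = 197823, q_3 = 32·181 + 15 = 5807 → 197823/5807
APPEND 42: p_4 = 42·197823 + 6166 = 8314732, q_4 = 42·5807 + 181 = 244075 → 8314732/244075
APPEND 17: p_5 = 17·8314732 + 197823 = 141548267, q_5 = 17·244075 + 5807 = 4155082 → 141548267/4155082
APPEND 50: p_6 = 50·141548267 + 8314732 = 7085728082, q_6 = 50·4155082 + 244075 = 207998175 → 7085728082/207998175
APPEND 4: p_7 = 4·7085728082 + 141548267 = 28484460595, q_7 = 4·207998175 + 4155082 = 836147782 → 28484460595/836147782
APPEND 19: p_8 = 19·28484460595 + 7085728082 = 548290479387, q_8 = 19·836147782 + 207998175 = 16094806033 → 548290479387/16094806033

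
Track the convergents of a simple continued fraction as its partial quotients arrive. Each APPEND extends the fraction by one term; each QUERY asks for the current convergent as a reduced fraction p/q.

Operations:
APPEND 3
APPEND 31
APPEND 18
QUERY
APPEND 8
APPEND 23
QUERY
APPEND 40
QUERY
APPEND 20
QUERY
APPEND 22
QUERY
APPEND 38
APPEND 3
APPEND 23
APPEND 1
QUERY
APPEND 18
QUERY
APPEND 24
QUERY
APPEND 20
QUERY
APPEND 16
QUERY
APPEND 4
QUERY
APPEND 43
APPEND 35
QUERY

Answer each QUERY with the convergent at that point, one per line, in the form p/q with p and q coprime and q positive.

1695/559
315737/104128
12643134/4169623
253178417/83496588
5582568308/1841094559
15638508150225/5157477827006
296488899963604/97780102349065
7131372107276721/2351879934204566
142923931045498024/47135378786440385
2293914268835245105/756517940517250726
9318581006386478444/3073207140855443289
14114069995027270115339/4654728082046401368644

APPEND 3: p_0 = 3·1 + 0 = 3, q_0 = 3·0 + 1 = 1 → 3/1
APPEND 31: p_1 = 31·3 + 1 = 94, q_1 = 31·1 + 0 = 31 → 94/31
APPEND 18: p_2 = 18·94 + 3 = 1695, q_2 = 18·31 + 1 = 559 → 1695/559
APPEND 8: p_3 = 8·1695 + 94 = 13654, q_3 = 8·559 + 31 = 4503 → 13654/4503
APPEND 23: p_4 = 23·13654 + 1695 = 315737, q_4 = 23·4503 + 559 = 104128 → 315737/104128
APPEND 40: p_5 = 40·315737 + 13654 = 12643134, q_5 = 40·104128 + 4503 = 4169623 → 12643134/4169623
APPEND 20: p_6 = 20·12643134 + 315737 = 253178417, q_6 = 20·4169623 + 104128 = 83496588 → 253178417/83496588
APPEND 22: p_7 = 22·253178417 + 12643134 = 5582568308, q_7 = 22·83496588 + 4169623 = 1841094559 → 5582568308/1841094559
APPEND 38: p_8 = 38·5582568308 + 253178417 = 212390774121, q_8 = 38·1841094559 + 83496588 = 70045089830 → 212390774121/70045089830
APPEND 3: p_9 = 3·212390774121 + 5582568308 = 642754890671, q_9 = 3·70045089830 + 1841094559 = 211976364049 → 642754890671/211976364049
APPEND 23: p_10 = 23·642754890671 + 212390774121 = 14995753259554, q_10 = 23·211976364049 + 70045089830 = 4945501462957 → 14995753259554/4945501462957
APPEND 1: p_11 = 1·14995753259554 + 642754890671 = 15638508150225, q_11 = 1·4945501462957 + 211976364049 = 5157477827006 → 15638508150225/5157477827006
APPEND 18: p_12 = 18·15638508150225 + 14995753259554 = 296488899963604, q_12 = 18·5157477827006 + 4945501462957 = 97780102349065 → 296488899963604/97780102349065
APPEND 24: p_13 = 24·296488899963604 + 15638508150225 = 7131372107276721, q_13 = 24·97780102349065 + 5157477827006 = 2351879934204566 → 7131372107276721/2351879934204566
APPEND 20: p_14 = 20·7131372107276721 + 296488899963604 = 142923931045498024, q_14 = 20·2351879934204566 + 97780102349065 = 47135378786440385 → 142923931045498024/47135378786440385
APPEND 16: p_15 = 16·142923931045498024 + 7131372107276721 = 2293914268835245105, q_15 = 16·47135378786440385 + 2351879934204566 = 756517940517250726 → 2293914268835245105/756517940517250726
APPEND 4: p_16 = 4·2293914268835245105 + 142923931045498024 = 9318581006386478444, q_16 = 4·756517940517250726 + 47135378786440385 = 3073207140855443289 → 9318581006386478444/3073207140855443289
APPEND 43: p_17 = 43·9318581006386478444 + 2293914268835245105 = 402992897543453818197, q_17 = 43·3073207140855443289 + 756517940517250726 = 132904424997301312153 → 402992897543453818197/132904424997301312153
APPEND 35: p_18 = 35·402992897543453818197 + 9318581006386478444 = 14114069995027270115339, q_18 = 35·132904424997301312153 + 3073207140855443289 = 4654728082046401368644 → 14114069995027270115339/4654728082046401368644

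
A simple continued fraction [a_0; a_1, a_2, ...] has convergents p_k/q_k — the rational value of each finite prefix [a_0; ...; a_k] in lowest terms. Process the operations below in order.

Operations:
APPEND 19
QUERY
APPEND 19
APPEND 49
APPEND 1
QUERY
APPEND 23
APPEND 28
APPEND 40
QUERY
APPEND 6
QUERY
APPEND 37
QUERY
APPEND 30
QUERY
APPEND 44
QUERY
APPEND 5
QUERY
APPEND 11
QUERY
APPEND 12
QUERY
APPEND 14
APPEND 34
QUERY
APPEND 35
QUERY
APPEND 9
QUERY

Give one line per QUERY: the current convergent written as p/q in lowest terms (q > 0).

19/1
18119/951
487792534/25602445
2938939155/154254161
109228541269/5733006402
3279795177225/172144446221
144420216339169/7580088640126
725380876873070/38072587646851
8123609861942939/426378552755487
98208699220188338/5154615220712695
47121752263335897152/2473248331073642073
1650644374615700979991/86636282579220205772
14902921123804644717071/782199791544055494021

APPEND 19: p_0 = 19·1 + 0 = 19, q_0 = 19·0 + 1 = 1 → 19/1
APPEND 19: p_1 = 19·19 + 1 = 362, q_1 = 19·1 + 0 = 19 → 362/19
APPEND 49: p_2 = 49·362 + 19 = 17757, q_2 = 49·19 + 1 = 932 → 17757/932
APPEND 1: p_3 = 1·17757 + 362 = 18119, q_3 = 1·932 + 19 = 951 → 18119/951
APPEND 23: p_4 = 23·18119 + 17757 = 434494, q_4 = 23·951 + 932 = 22805 → 434494/22805
APPEND 28: p_5 = 28·434494 + 18119 = 12183951, q_5 = 28·22805 + 951 = 639491 → 12183951/639491
APPEND 40: p_6 = 40·12183951 + 434494 = 487792534, q_6 = 40·639491 + 22805 = 25602445 → 487792534/25602445
APPEND 6: p_7 = 6·487792534 + 12183951 = 2938939155, q_7 = 6·25602445 + 639491 = 154254161 → 2938939155/154254161
APPEND 37: p_8 = 37·2938939155 + 487792534 = 109228541269, q_8 = 37·154254161 + 25602445 = 5733006402 → 109228541269/5733006402
APPEND 30: p_9 = 30·109228541269 + 2938939155 = 3279795177225, q_9 = 30·5733006402 + 154254161 = 172144446221 → 3279795177225/172144446221
APPEND 44: p_10 = 44·3279795177225 + 109228541269 = 144420216339169, q_10 = 44·172144446221 + 5733006402 = 7580088640126 → 144420216339169/7580088640126
APPEND 5: p_11 = 5·144420216339169 + 3279795177225 = 725380876873070, q_11 = 5·7580088640126 + 172144446221 = 38072587646851 → 725380876873070/38072587646851
APPEND 11: p_12 = 11·725380876873070 + 144420216339169 = 8123609861942939, q_12 = 11·38072587646851 + 7580088640126 = 426378552755487 → 8123609861942939/426378552755487
APPEND 12: p_13 = 12·8123609861942939 + 725380876873070 = 98208699220188338, q_13 = 12·426378552755487 + 38072587646851 = 5154615220712695 → 98208699220188338/5154615220712695
APPEND 14: p_14 = 14·98208699220188338 + 8123609861942939 = 1383045398944579671, q_14 = 14·5154615220712695 + 426378552755487 = 72590991642733217 → 1383045398944579671/72590991642733217
APPEND 34: p_15 = 34·1383045398944579671 + 98208699220188338 = 47121752263335897152, q_15 = 34·72590991642733217 + 5154615220712695 = 2473248331073642073 → 47121752263335897152/2473248331073642073
APPEND 35: p_16 = 35·47121752263335897152 + 1383045398944579671 = 1650644374615700979991, q_16 = 35·2473248331073642073 + 72590991642733217 = 86636282579220205772 → 1650644374615700979991/86636282579220205772
APPEND 9: p_17 = 9·1650644374615700979991 + 47121752263335897152 = 14902921123804644717071, q_17 = 9·86636282579220205772 + 2473248331073642073 = 782199791544055494021 → 14902921123804644717071/782199791544055494021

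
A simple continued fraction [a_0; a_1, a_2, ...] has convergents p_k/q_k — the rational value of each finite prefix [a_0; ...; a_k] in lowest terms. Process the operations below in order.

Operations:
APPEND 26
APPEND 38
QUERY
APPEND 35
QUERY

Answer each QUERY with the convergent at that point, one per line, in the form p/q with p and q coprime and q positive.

APPEND 26: p_0 = 26·1 + 0 = 26, q_0 = 26·0 + 1 = 1 → 26/1
APPEND 38: p_1 = 38·26 + 1 = 989, q_1 = 38·1 + 0 = 38 → 989/38
APPEND 35: p_2 = 35·989 + 26 = 34641, q_2 = 35·38 + 1 = 1331 → 34641/1331

989/38
34641/1331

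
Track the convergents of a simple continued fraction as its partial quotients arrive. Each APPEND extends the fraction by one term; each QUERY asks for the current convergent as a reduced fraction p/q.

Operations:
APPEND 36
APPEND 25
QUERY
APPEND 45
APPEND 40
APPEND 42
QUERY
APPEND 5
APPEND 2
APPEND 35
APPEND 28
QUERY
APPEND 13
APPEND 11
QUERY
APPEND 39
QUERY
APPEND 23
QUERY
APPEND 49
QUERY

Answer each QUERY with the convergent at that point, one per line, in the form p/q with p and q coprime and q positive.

901/25
68254503/1893856
749322012883/20791419286
108196450127143/3002124215189
4229429475696237/117353874646544
97385074391140594/2702141241085701
4776098074641585343/132522274687845893

APPEND 36: p_0 = 36·1 + 0 = 36, q_0 = 36·0 + 1 = 1 → 36/1
APPEND 25: p_1 = 25·36 + 1 = 901, q_1 = 25·1 + 0 = 25 → 901/25
APPEND 45: p_2 = 45·901 + 36 = 40581, q_2 = 45·25 + 1 = 1126 → 40581/1126
APPEND 40: p_3 = 40·40581 + 901 = 1624141, q_3 = 40·1126 + 25 = 45065 → 1624141/45065
APPEND 42: p_4 = 42·1624141 + 40581 = 68254503, q_4 = 42·45065 + 1126 = 1893856 → 68254503/1893856
APPEND 5: p_5 = 5·68254503 + 1624141 = 342896656, q_5 = 5·1893856 + 45065 = 9514345 → 342896656/9514345
APPEND 2: p_6 = 2·342896656 + 68254503 = 754047815, q_6 = 2·9514345 + 1893856 = 20922546 → 754047815/20922546
APPEND 35: p_7 = 35·754047815 + 342896656 = 26734570181, q_7 = 35·20922546 + 9514345 = 741803455 → 26734570181/741803455
APPEND 28: p_8 = 28·26734570181 + 754047815 = 749322012883, q_8 = 28·741803455 + 20922546 = 20791419286 → 749322012883/20791419286
APPEND 13: p_9 = 13·749322012883 + 26734570181 = 9767920737660, q_9 = 13·20791419286 + 741803455 = 271030254173 → 9767920737660/271030254173
APPEND 11: p_10 = 11·9767920737660 + 749322012883 = 108196450127143, q_10 = 11·271030254173 + 20791419286 = 3002124215189 → 108196450127143/3002124215189
APPEND 39: p_11 = 39·108196450127143 + 9767920737660 = 4229429475696237, q_11 = 39·3002124215189 + 271030254173 = 117353874646544 → 4229429475696237/117353874646544
APPEND 23: p_12 = 23·4229429475696237 + 108196450127143 = 97385074391140594, q_12 = 23·117353874646544 + 3002124215189 = 2702141241085701 → 97385074391140594/2702141241085701
APPEND 49: p_13 = 49·97385074391140594 + 4229429475696237 = 4776098074641585343, q_13 = 49·2702141241085701 + 117353874646544 = 132522274687845893 → 4776098074641585343/132522274687845893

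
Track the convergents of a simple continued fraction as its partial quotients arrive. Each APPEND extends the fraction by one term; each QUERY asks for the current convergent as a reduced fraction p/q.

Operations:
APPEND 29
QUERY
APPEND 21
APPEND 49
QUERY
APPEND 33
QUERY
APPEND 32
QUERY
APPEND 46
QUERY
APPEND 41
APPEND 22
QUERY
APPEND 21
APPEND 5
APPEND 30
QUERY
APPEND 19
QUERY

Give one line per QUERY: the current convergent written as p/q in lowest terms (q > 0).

APPEND 29: p_0 = 29·1 + 0 = 29, q_0 = 29·0 + 1 = 1 → 29/1
APPEND 21: p_1 = 21·29 + 1 = 610, q_1 = 21·1 + 0 = 21 → 610/21
APPEND 49: p_2 = 49·610 + 29 = 29919, q_2 = 49·21 + 1 = 1030 → 29919/1030
APPEND 33: p_3 = 33·29919 + 610 = 987937, q_3 = 33·1030 + 21 = 34011 → 987937/34011
APPEND 32: p_4 = 32·987937 + 29919 = 31643903, q_4 = 32·34011 + 1030 = 1089382 → 31643903/1089382
APPEND 46: p_5 = 46·31643903 + 987937 = 1456607475, q_5 = 46·1089382 + 34011 = 50145583 → 1456607475/50145583
APPEND 41: p_6 = 41·1456607475 + 31643903 = 59752550378, q_6 = 41·50145583 + 1089382 = 2057058285 → 59752550378/2057058285
APPEND 22: p_7 = 22·59752550378 + 1456607475 = 1316012715791, q_7 = 22·2057058285 + 50145583 = 45305427853 → 1316012715791/45305427853
APPEND 21: p_8 = 21·1316012715791 + 59752550378 = 27696019581989, q_8 = 21·45305427853 + 2057058285 = 953471043198 → 27696019581989/953471043198
APPEND 5: p_9 = 5·27696019581989 + 1316012715791 = 139796110625736, q_9 = 5·953471043198 + 45305427853 = 4812660643843 → 139796110625736/4812660643843
APPEND 30: p_10 = 30·139796110625736 + 27696019581989 = 4221579338354069, q_10 = 30·4812660643843 + 953471043198 = 145333290358488 → 4221579338354069/145333290358488
APPEND 19: p_11 = 19·4221579338354069 + 139796110625736 = 80349803539353047, q_11 = 19·145333290358488 + 4812660643843 = 2766145177455115 → 80349803539353047/2766145177455115

29/1
29919/1030
987937/34011
31643903/1089382
1456607475/50145583
1316012715791/45305427853
4221579338354069/145333290358488
80349803539353047/2766145177455115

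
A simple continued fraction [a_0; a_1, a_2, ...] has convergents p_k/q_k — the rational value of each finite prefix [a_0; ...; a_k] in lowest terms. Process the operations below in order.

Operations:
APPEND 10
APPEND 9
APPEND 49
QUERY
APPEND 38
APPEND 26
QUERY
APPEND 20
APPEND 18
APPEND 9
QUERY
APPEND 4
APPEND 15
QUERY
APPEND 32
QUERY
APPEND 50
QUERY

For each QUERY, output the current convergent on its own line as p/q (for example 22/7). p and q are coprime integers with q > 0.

4469/442
4422207/437372
14483890502/1432508283
907509448037/89755911993
29099837374353/2878077410690
1455899378165687/143993626446493

APPEND 10: p_0 = 10·1 + 0 = 10, q_0 = 10·0 + 1 = 1 → 10/1
APPEND 9: p_1 = 9·10 + 1 = 91, q_1 = 9·1 + 0 = 9 → 91/9
APPEND 49: p_2 = 49·91 + 10 = 4469, q_2 = 49·9 + 1 = 442 → 4469/442
APPEND 38: p_3 = 38·4469 + 91 = 169913, q_3 = 38·442 + 9 = 16805 → 169913/16805
APPEND 26: p_4 = 26·169913 + 4469 = 4422207, q_4 = 26·16805 + 442 = 437372 → 4422207/437372
APPEND 20: p_5 = 20·4422207 + 169913 = 88614053, q_5 = 20·437372 + 16805 = 8764245 → 88614053/8764245
APPEND 18: p_6 = 18·88614053 + 4422207 = 1599475161, q_6 = 18·8764245 + 437372 = 158193782 → 1599475161/158193782
APPEND 9: p_7 = 9·1599475161 + 88614053 = 14483890502, q_7 = 9·158193782 + 8764245 = 1432508283 → 14483890502/1432508283
APPEND 4: p_8 = 4·14483890502 + 1599475161 = 59535037169, q_8 = 4·1432508283 + 158193782 = 5888226914 → 59535037169/5888226914
APPEND 15: p_9 = 15·59535037169 + 14483890502 = 907509448037, q_9 = 15·5888226914 + 1432508283 = 89755911993 → 907509448037/89755911993
APPEND 32: p_10 = 32·907509448037 + 59535037169 = 29099837374353, q_10 = 32·89755911993 + 5888226914 = 2878077410690 → 29099837374353/2878077410690
APPEND 50: p_11 = 50·29099837374353 + 907509448037 = 1455899378165687, q_11 = 50·2878077410690 + 89755911993 = 143993626446493 → 1455899378165687/143993626446493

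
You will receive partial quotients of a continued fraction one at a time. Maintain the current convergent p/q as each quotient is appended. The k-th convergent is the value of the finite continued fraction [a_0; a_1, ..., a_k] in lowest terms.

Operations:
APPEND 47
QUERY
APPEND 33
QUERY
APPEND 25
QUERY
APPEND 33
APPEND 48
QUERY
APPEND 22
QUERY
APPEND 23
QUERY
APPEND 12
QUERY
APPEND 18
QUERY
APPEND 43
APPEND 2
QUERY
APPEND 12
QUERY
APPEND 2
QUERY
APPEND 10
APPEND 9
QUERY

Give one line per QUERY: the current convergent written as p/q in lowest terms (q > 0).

APPEND 47: p_0 = 47·1 + 0 = 47, q_0 = 47·0 + 1 = 1 → 47/1
APPEND 33: p_1 = 33·47 + 1 = 1552, q_1 = 33·1 + 0 = 33 → 1552/33
APPEND 25: p_2 = 25·1552 + 47 = 38847, q_2 = 25·33 + 1 = 826 → 38847/826
APPEND 33: p_3 = 33·38847 + 1552 = 1283503, q_3 = 33·826 + 33 = 27291 → 1283503/27291
APPEND 48: p_4 = 48·1283503 + 38847 = 61646991, q_4 = 48·27291 + 826 = 1310794 → 61646991/1310794
APPEND 22: p_5 = 22·61646991 + 1283503 = 1357517305, q_5 = 22·1310794 + 27291 = 28864759 → 1357517305/28864759
APPEND 23: p_6 = 23·1357517305 + 61646991 = 31284545006, q_6 = 23·28864759 + 1310794 = 665200251 → 31284545006/665200251
APPEND 12: p_7 = 12·31284545006 + 1357517305 = 376772057377, q_7 = 12·665200251 + 28864759 = 8011267771 → 376772057377/8011267771
APPEND 18: p_8 = 18·376772057377 + 31284545006 = 6813181577792, q_8 = 18·8011267771 + 665200251 = 144868020129 → 6813181577792/144868020129
APPEND 43: p_9 = 43·6813181577792 + 376772057377 = 293343579902433, q_9 = 43·144868020129 + 8011267771 = 6237336133318 → 293343579902433/6237336133318
APPEND 2: p_10 = 2·293343579902433 + 6813181577792 = 593500341382658, q_10 = 2·6237336133318 + 144868020129 = 12619540286765 → 593500341382658/12619540286765
APPEND 12: p_11 = 12·593500341382658 + 293343579902433 = 7415347676494329, q_11 = 12·12619540286765 + 6237336133318 = 157671819574498 → 7415347676494329/157671819574498
APPEND 2: p_12 = 2·7415347676494329 + 593500341382658 = 15424195694371316, q_12 = 2·157671819574498 + 12619540286765 = 327963179435761 → 15424195694371316/327963179435761
APPEND 10: p_13 = 10·15424195694371316 + 7415347676494329 = 161657304620207489, q_13 = 10·327963179435761 + 157671819574498 = 3437303613932108 → 161657304620207489/3437303613932108
APPEND 9: p_14 = 9·161657304620207489 + 15424195694371316 = 1470339937276238717, q_14 = 9·3437303613932108 + 327963179435761 = 31263695704824733 → 1470339937276238717/31263695704824733

47/1
1552/33
38847/826
61646991/1310794
1357517305/28864759
31284545006/665200251
376772057377/8011267771
6813181577792/144868020129
593500341382658/12619540286765
7415347676494329/157671819574498
15424195694371316/327963179435761
1470339937276238717/31263695704824733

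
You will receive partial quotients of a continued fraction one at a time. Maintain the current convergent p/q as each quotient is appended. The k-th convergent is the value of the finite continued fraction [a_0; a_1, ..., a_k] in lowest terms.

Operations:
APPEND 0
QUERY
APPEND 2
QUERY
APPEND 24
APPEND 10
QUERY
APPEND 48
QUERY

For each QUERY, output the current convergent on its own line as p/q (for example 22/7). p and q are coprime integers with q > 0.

APPEND 0: p_0 = 0·1 + 0 = 0, q_0 = 0·0 + 1 = 1 → 0/1
APPEND 2: p_1 = 2·0 + 1 = 1, q_1 = 2·1 + 0 = 2 → 1/2
APPEND 24: p_2 = 24·1 + 0 = 24, q_2 = 24·2 + 1 = 49 → 24/49
APPEND 10: p_3 = 10·24 + 1 = 241, q_3 = 10·49 + 2 = 492 → 241/492
APPEND 48: p_4 = 48·241 + 24 = 11592, q_4 = 48·492 + 49 = 23665 → 11592/23665

0/1
1/2
241/492
11592/23665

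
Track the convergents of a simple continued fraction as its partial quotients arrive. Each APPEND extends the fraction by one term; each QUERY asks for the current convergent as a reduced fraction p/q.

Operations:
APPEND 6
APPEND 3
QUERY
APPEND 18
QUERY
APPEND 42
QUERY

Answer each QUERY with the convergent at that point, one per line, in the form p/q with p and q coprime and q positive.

APPEND 6: p_0 = 6·1 + 0 = 6, q_0 = 6·0 + 1 = 1 → 6/1
APPEND 3: p_1 = 3·6 + 1 = 19, q_1 = 3·1 + 0 = 3 → 19/3
APPEND 18: p_2 = 18·19 + 6 = 348, q_2 = 18·3 + 1 = 55 → 348/55
APPEND 42: p_3 = 42·348 + 19 = 14635, q_3 = 42·55 + 3 = 2313 → 14635/2313

19/3
348/55
14635/2313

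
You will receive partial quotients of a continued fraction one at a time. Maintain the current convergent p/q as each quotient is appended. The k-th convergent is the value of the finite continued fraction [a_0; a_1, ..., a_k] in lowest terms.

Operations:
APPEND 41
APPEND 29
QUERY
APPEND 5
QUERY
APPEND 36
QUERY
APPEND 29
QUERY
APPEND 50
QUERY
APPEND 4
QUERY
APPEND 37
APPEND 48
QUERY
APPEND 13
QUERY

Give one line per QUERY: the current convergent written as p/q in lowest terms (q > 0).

APPEND 41: p_0 = 41·1 + 0 = 41, q_0 = 41·0 + 1 = 1 → 41/1
APPEND 29: p_1 = 29·41 + 1 = 1190, q_1 = 29·1 + 0 = 29 → 1190/29
APPEND 5: p_2 = 5·1190 + 41 = 5991, q_2 = 5·29 + 1 = 146 → 5991/146
APPEND 36: p_3 = 36·5991 + 1190 = 216866, q_3 = 36·146 + 29 = 5285 → 216866/5285
APPEND 29: p_4 = 29·216866 + 5991 = 6295105, q_4 = 29·5285 + 146 = 153411 → 6295105/153411
APPEND 50: p_5 = 50·6295105 + 216866 = 314972116, q_5 = 50·153411 + 5285 = 7675835 → 314972116/7675835
APPEND 4: p_6 = 4·314972116 + 6295105 = 1266183569, q_6 = 4·7675835 + 153411 = 30856751 → 1266183569/30856751
APPEND 37: p_7 = 37·1266183569 + 314972116 = 47163764169, q_7 = 37·30856751 + 7675835 = 1149375622 → 47163764169/1149375622
APPEND 48: p_8 = 48·47163764169 + 1266183569 = 2265126863681, q_8 = 48·1149375622 + 30856751 = 55200886607 → 2265126863681/55200886607
APPEND 13: p_9 = 13·2265126863681 + 47163764169 = 29493812992022, q_9 = 13·55200886607 + 1149375622 = 718760901513 → 29493812992022/718760901513

1190/29
5991/146
216866/5285
6295105/153411
314972116/7675835
1266183569/30856751
2265126863681/55200886607
29493812992022/718760901513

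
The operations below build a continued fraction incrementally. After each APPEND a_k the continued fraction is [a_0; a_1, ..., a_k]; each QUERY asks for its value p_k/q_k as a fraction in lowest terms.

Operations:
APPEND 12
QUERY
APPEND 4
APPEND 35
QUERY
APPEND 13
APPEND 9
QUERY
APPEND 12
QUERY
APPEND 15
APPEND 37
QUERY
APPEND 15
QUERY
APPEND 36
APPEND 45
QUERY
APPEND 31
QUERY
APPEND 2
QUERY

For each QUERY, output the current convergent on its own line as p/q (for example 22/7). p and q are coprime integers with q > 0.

APPEND 12: p_0 = 12·1 + 0 = 12, q_0 = 12·0 + 1 = 1 → 12/1
APPEND 4: p_1 = 4·12 + 1 = 49, q_1 = 4·1 + 0 = 4 → 49/4
APPEND 35: p_2 = 35·49 + 12 = 1727, q_2 = 35·4 + 1 = 141 → 1727/141
APPEND 13: p_3 = 13·1727 + 49 = 22500, q_3 = 13·141 + 4 = 1837 → 22500/1837
APPEND 9: p_4 = 9·22500 + 1727 = 204227, q_4 = 9·1837 + 141 = 16674 → 204227/16674
APPEND 12: p_5 = 12·204227 + 22500 = 2473224, q_5 = 12·16674 + 1837 = 201925 → 2473224/201925
APPEND 15: p_6 = 15·2473224 + 204227 = 37302587, q_6 = 15·201925 + 16674 = 3045549 → 37302587/3045549
APPEND 37: p_7 = 37·37302587 + 2473224 = 1382668943, q_7 = 37·3045549 + 201925 = 112887238 → 1382668943/112887238
APPEND 15: p_8 = 15·1382668943 + 37302587 = 20777336732, q_8 = 15·112887238 + 3045549 = 1696354119 → 20777336732/1696354119
APPEND 36: p_9 = 36·20777336732 + 1382668943 = 749366791295, q_9 = 36·1696354119 + 112887238 = 61181635522 → 749366791295/61181635522
APPEND 45: p_10 = 45·749366791295 + 20777336732 = 33742282945007, q_10 = 45·61181635522 + 1696354119 = 2754869952609 → 33742282945007/2754869952609
APPEND 31: p_11 = 31·33742282945007 + 749366791295 = 1046760138086512, q_11 = 31·2754869952609 + 61181635522 = 85462150166401 → 1046760138086512/85462150166401
APPEND 2: p_12 = 2·1046760138086512 + 33742282945007 = 2127262559118031, q_12 = 2·85462150166401 + 2754869952609 = 173679170285411 → 2127262559118031/173679170285411

12/1
1727/141
204227/16674
2473224/201925
1382668943/112887238
20777336732/1696354119
33742282945007/2754869952609
1046760138086512/85462150166401
2127262559118031/173679170285411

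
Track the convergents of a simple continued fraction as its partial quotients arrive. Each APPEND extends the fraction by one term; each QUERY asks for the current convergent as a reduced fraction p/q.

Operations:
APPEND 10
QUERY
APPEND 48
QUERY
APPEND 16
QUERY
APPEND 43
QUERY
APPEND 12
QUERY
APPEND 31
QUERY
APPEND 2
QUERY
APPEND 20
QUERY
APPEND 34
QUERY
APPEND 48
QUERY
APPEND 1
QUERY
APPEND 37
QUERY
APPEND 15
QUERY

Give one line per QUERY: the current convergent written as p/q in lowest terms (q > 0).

10/1
481/48
7706/769
331839/33115
3989774/398149
124014833/12375734
252019440/25149617
5164403633/515368074
175841742962/17547664133
8445568065809/842803246458
8621409808771/860350910591
327437730990336/32675786938325
4920187374663811/490997154985466

APPEND 10: p_0 = 10·1 + 0 = 10, q_0 = 10·0 + 1 = 1 → 10/1
APPEND 48: p_1 = 48·10 + 1 = 481, q_1 = 48·1 + 0 = 48 → 481/48
APPEND 16: p_2 = 16·481 + 10 = 7706, q_2 = 16·48 + 1 = 769 → 7706/769
APPEND 43: p_3 = 43·7706 + 481 = 331839, q_3 = 43·769 + 48 = 33115 → 331839/33115
APPEND 12: p_4 = 12·331839 + 7706 = 3989774, q_4 = 12·33115 + 769 = 398149 → 3989774/398149
APPEND 31: p_5 = 31·3989774 + 331839 = 124014833, q_5 = 31·398149 + 33115 = 12375734 → 124014833/12375734
APPEND 2: p_6 = 2·124014833 + 3989774 = 252019440, q_6 = 2·12375734 + 398149 = 25149617 → 252019440/25149617
APPEND 20: p_7 = 20·252019440 + 124014833 = 5164403633, q_7 = 20·25149617 + 12375734 = 515368074 → 5164403633/515368074
APPEND 34: p_8 = 34·5164403633 + 252019440 = 175841742962, q_8 = 34·515368074 + 25149617 = 17547664133 → 175841742962/17547664133
APPEND 48: p_9 = 48·175841742962 + 5164403633 = 8445568065809, q_9 = 48·17547664133 + 515368074 = 842803246458 → 8445568065809/842803246458
APPEND 1: p_10 = 1·8445568065809 + 175841742962 = 8621409808771, q_10 = 1·842803246458 + 17547664133 = 860350910591 → 8621409808771/860350910591
APPEND 37: p_11 = 37·8621409808771 + 8445568065809 = 327437730990336, q_11 = 37·860350910591 + 842803246458 = 32675786938325 → 327437730990336/32675786938325
APPEND 15: p_12 = 15·327437730990336 + 8621409808771 = 4920187374663811, q_12 = 15·32675786938325 + 860350910591 = 490997154985466 → 4920187374663811/490997154985466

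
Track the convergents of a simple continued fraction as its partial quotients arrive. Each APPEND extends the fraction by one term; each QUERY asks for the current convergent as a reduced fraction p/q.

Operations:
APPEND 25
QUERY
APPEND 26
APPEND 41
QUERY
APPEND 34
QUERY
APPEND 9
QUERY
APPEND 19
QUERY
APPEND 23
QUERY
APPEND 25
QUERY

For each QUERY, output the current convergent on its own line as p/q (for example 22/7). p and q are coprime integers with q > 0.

APPEND 25: p_0 = 25·1 + 0 = 25, q_0 = 25·0 + 1 = 1 → 25/1
APPEND 26: p_1 = 26·25 + 1 = 651, q_1 = 26·1 + 0 = 26 → 651/26
APPEND 41: p_2 = 41·651 + 25 = 26716, q_2 = 41·26 + 1 = 1067 → 26716/1067
APPEND 34: p_3 = 34·26716 + 651 = 908995, q_3 = 34·1067 + 26 = 36304 → 908995/36304
APPEND 9: p_4 = 9·908995 + 26716 = 8207671, q_4 = 9·36304 + 1067 = 327803 → 8207671/327803
APPEND 19: p_5 = 19·8207671 + 908995 = 156854744, q_5 = 19·327803 + 36304 = 6264561 → 156854744/6264561
APPEND 23: p_6 = 23·156854744 + 8207671 = 3615866783, q_6 = 23·6264561 + 327803 = 144412706 → 3615866783/144412706
APPEND 25: p_7 = 25·3615866783 + 156854744 = 90553524319, q_7 = 25·144412706 + 6264561 = 3616582211 → 90553524319/3616582211

25/1
26716/1067
908995/36304
8207671/327803
156854744/6264561
3615866783/144412706
90553524319/3616582211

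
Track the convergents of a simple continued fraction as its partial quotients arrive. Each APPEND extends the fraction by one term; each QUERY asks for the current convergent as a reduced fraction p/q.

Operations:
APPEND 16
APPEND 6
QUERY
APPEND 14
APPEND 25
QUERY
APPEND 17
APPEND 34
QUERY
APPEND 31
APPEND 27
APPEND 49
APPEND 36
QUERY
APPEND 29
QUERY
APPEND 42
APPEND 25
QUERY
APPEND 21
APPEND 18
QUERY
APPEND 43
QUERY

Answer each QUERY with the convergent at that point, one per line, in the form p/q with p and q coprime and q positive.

APPEND 16: p_0 = 16·1 + 0 = 16, q_0 = 16·0 + 1 = 1 → 16/1
APPEND 6: p_1 = 6·16 + 1 = 97, q_1 = 6·1 + 0 = 6 → 97/6
APPEND 14: p_2 = 14·97 + 16 = 1374, q_2 = 14·6 + 1 = 85 → 1374/85
APPEND 25: p_3 = 25·1374 + 97 = 34447, q_3 = 25·85 + 6 = 2131 → 34447/2131
APPEND 17: p_4 = 17·34447 + 1374 = 586973, q_4 = 17·2131 + 85 = 36312 → 586973/36312
APPEND 34: p_5 = 34·586973 + 34447 = 19991529, q_5 = 34·36312 + 2131 = 1236739 → 19991529/1236739
APPEND 31: p_6 = 31·19991529 + 586973 = 620324372, q_6 = 31·1236739 + 36312 = 38375221 → 620324372/38375221
APPEND 27: p_7 = 27·620324372 + 19991529 = 16768749573, q_7 = 27·38375221 + 1236739 = 1037367706 → 16768749573/1037367706
APPEND 49: p_8 = 49·16768749573 + 620324372 = 822289053449, q_8 = 49·1037367706 + 38375221 = 50869392815 → 822289053449/50869392815
APPEND 36: p_9 = 36·822289053449 + 16768749573 = 29619174673737, q_9 = 36·50869392815 + 1037367706 = 1832335509046 → 29619174673737/1832335509046
APPEND 29: p_10 = 29·29619174673737 + 822289053449 = 859778354591822, q_10 = 29·1832335509046 + 50869392815 = 53188599155149 → 859778354591822/53188599155149
APPEND 42: p_11 = 42·859778354591822 + 29619174673737 = 36140310067530261, q_11 = 42·53188599155149 + 1832335509046 = 2235753500025304 → 36140310067530261/2235753500025304
APPEND 25: p_12 = 25·36140310067530261 + 859778354591822 = 904367530042848347, q_12 = 25·2235753500025304 + 53188599155149 = 55947026099787749 → 904367530042848347/55947026099787749
APPEND 21: p_13 = 21·904367530042848347 + 36140310067530261 = 19027858440967345548, q_13 = 21·55947026099787749 + 2235753500025304 = 1177123301595568033 → 19027858440967345548/1177123301595568033
APPEND 18: p_14 = 18·19027858440967345548 + 904367530042848347 = 343405819467455068211, q_14 = 18·1177123301595568033 + 55947026099787749 = 21244166454820012343 → 343405819467455068211/21244166454820012343
APPEND 43: p_15 = 43·343405819467455068211 + 19027858440967345548 = 14785478095541535278621, q_15 = 43·21244166454820012343 + 1177123301595568033 = 914676280858856098782 → 14785478095541535278621/914676280858856098782

97/6
34447/2131
19991529/1236739
29619174673737/1832335509046
859778354591822/53188599155149
904367530042848347/55947026099787749
343405819467455068211/21244166454820012343
14785478095541535278621/914676280858856098782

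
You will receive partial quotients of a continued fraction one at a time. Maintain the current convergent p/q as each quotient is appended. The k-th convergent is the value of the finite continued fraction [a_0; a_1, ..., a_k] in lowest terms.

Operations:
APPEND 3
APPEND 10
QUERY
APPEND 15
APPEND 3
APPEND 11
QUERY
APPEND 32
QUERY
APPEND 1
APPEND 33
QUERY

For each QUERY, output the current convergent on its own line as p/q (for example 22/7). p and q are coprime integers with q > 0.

31/10
16253/5244
521531/168271
18268403/5894266

APPEND 3: p_0 = 3·1 + 0 = 3, q_0 = 3·0 + 1 = 1 → 3/1
APPEND 10: p_1 = 10·3 + 1 = 31, q_1 = 10·1 + 0 = 10 → 31/10
APPEND 15: p_2 = 15·31 + 3 = 468, q_2 = 15·10 + 1 = 151 → 468/151
APPEND 3: p_3 = 3·468 + 31 = 1435, q_3 = 3·151 + 10 = 463 → 1435/463
APPEND 11: p_4 = 11·1435 + 468 = 16253, q_4 = 11·463 + 151 = 5244 → 16253/5244
APPEND 32: p_5 = 32·16253 + 1435 = 521531, q_5 = 32·5244 + 463 = 168271 → 521531/168271
APPEND 1: p_6 = 1·521531 + 16253 = 537784, q_6 = 1·168271 + 5244 = 173515 → 537784/173515
APPEND 33: p_7 = 33·537784 + 521531 = 18268403, q_7 = 33·173515 + 168271 = 5894266 → 18268403/5894266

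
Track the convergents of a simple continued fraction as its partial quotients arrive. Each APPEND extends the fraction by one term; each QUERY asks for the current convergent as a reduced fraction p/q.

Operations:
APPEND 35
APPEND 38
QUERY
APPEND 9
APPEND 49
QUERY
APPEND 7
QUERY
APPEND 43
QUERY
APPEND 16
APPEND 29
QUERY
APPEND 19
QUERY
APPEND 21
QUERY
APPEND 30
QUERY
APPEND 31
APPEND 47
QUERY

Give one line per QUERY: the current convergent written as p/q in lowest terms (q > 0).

APPEND 35: p_0 = 35·1 + 0 = 35, q_0 = 35·0 + 1 = 1 → 35/1
APPEND 38: p_1 = 38·35 + 1 = 1331, q_1 = 38·1 + 0 = 38 → 1331/38
APPEND 9: p_2 = 9·1331 + 35 = 12014, q_2 = 9·38 + 1 = 343 → 12014/343
APPEND 49: p_3 = 49·12014 + 1331 = 590017, q_3 = 49·343 + 38 = 16845 → 590017/16845
APPEND 7: p_4 = 7·590017 + 12014 = 4142133, q_4 = 7·16845 + 343 = 118258 → 4142133/118258
APPEND 43: p_5 = 43·4142133 + 590017 = 178701736, q_5 = 43·118258 + 16845 = 5101939 → 178701736/5101939
APPEND 16: p_6 = 16·178701736 + 4142133 = 2863369909, q_6 = 16·5101939 + 118258 = 81749282 → 2863369909/81749282
APPEND 29: p_7 = 29·2863369909 + 178701736 = 83216429097, q_7 = 29·81749282 + 5101939 = 2375831117 → 83216429097/2375831117
APPEND 19: p_8 = 19·83216429097 + 2863369909 = 1583975522752, q_8 = 19·2375831117 + 81749282 = 45222540505 → 1583975522752/45222540505
APPEND 21: p_9 = 21·1583975522752 + 83216429097 = 33346702406889, q_9 = 21·45222540505 + 2375831117 = 952049181722 → 33346702406889/952049181722
APPEND 30: p_10 = 30·33346702406889 + 1583975522752 = 1001985047729422, q_10 = 30·952049181722 + 45222540505 = 28606697992165 → 1001985047729422/28606697992165
APPEND 31: p_11 = 31·1001985047729422 + 33346702406889 = 31094883182018971, q_11 = 31·28606697992165 + 952049181722 = 887759686938837 → 31094883182018971/887759686938837
APPEND 47: p_12 = 47·31094883182018971 + 1001985047729422 = 1462461494602621059, q_12 = 47·887759686938837 + 28606697992165 = 41753311984117504 → 1462461494602621059/41753311984117504

1331/38
590017/16845
4142133/118258
178701736/5101939
83216429097/2375831117
1583975522752/45222540505
33346702406889/952049181722
1001985047729422/28606697992165
1462461494602621059/41753311984117504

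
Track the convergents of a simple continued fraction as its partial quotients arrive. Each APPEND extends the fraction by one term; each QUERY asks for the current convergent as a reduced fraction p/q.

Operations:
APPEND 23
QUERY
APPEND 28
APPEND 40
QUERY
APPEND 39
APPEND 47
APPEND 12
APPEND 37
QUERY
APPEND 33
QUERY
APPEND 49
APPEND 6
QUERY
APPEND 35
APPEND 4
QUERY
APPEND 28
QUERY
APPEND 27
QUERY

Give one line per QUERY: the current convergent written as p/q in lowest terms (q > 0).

23/1
25823/1121
21125701619/917085989
697717837533/30288568144
205953516281949/8940630118414
29176282994717753/1266569074396554
824178506221706035/35778341194173047
22281995950980780698/967281781317068823

APPEND 23: p_0 = 23·1 + 0 = 23, q_0 = 23·0 + 1 = 1 → 23/1
APPEND 28: p_1 = 28·23 + 1 = 645, q_1 = 28·1 + 0 = 28 → 645/28
APPEND 40: p_2 = 40·645 + 23 = 25823, q_2 = 40·28 + 1 = 1121 → 25823/1121
APPEND 39: p_3 = 39·25823 + 645 = 1007742, q_3 = 39·1121 + 28 = 43747 → 1007742/43747
APPEND 47: p_4 = 47·1007742 + 25823 = 47389697, q_4 = 47·43747 + 1121 = 2057230 → 47389697/2057230
APPEND 12: p_5 = 12·47389697 + 1007742 = 569684106, q_5 = 12·2057230 + 43747 = 24730507 → 569684106/24730507
APPEND 37: p_6 = 37·569684106 + 47389697 = 21125701619, q_6 = 37·24730507 + 2057230 = 917085989 → 21125701619/917085989
APPEND 33: p_7 = 33·21125701619 + 569684106 = 697717837533, q_7 = 33·917085989 + 24730507 = 30288568144 → 697717837533/30288568144
APPEND 49: p_8 = 49·697717837533 + 21125701619 = 34209299740736, q_8 = 49·30288568144 + 917085989 = 1485056925045 → 34209299740736/1485056925045
APPEND 6: p_9 = 6·34209299740736 + 697717837533 = 205953516281949, q_9 = 6·1485056925045 + 30288568144 = 8940630118414 → 205953516281949/8940630118414
APPEND 35: p_10 = 35·205953516281949 + 34209299740736 = 7242582369608951, q_10 = 35·8940630118414 + 1485056925045 = 314407111069535 → 7242582369608951/314407111069535
APPEND 4: p_11 = 4·7242582369608951 + 205953516281949 = 29176282994717753, q_11 = 4·314407111069535 + 8940630118414 = 1266569074396554 → 29176282994717753/1266569074396554
APPEND 28: p_12 = 28·29176282994717753 + 7242582369608951 = 824178506221706035, q_12 = 28·1266569074396554 + 314407111069535 = 35778341194173047 → 824178506221706035/35778341194173047
APPEND 27: p_13 = 27·824178506221706035 + 29176282994717753 = 22281995950980780698, q_13 = 27·35778341194173047 + 1266569074396554 = 967281781317068823 → 22281995950980780698/967281781317068823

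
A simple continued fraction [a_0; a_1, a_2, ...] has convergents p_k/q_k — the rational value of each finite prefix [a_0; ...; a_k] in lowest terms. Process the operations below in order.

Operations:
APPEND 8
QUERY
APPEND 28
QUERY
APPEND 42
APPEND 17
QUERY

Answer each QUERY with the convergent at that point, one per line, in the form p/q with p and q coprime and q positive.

8/1
225/28
161011/20037

APPEND 8: p_0 = 8·1 + 0 = 8, q_0 = 8·0 + 1 = 1 → 8/1
APPEND 28: p_1 = 28·8 + 1 = 225, q_1 = 28·1 + 0 = 28 → 225/28
APPEND 42: p_2 = 42·225 + 8 = 9458, q_2 = 42·28 + 1 = 1177 → 9458/1177
APPEND 17: p_3 = 17·9458 + 225 = 161011, q_3 = 17·1177 + 28 = 20037 → 161011/20037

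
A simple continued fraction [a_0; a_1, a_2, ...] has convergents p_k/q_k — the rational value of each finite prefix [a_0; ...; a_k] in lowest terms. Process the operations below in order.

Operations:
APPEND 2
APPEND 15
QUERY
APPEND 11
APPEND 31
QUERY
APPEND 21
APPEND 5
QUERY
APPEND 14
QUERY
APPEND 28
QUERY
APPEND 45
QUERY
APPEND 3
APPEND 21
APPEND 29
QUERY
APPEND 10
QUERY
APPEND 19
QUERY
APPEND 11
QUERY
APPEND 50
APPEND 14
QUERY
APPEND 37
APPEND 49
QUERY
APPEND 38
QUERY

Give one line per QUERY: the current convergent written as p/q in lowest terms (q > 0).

APPEND 2: p_0 = 2·1 + 0 = 2, q_0 = 2·0 + 1 = 1 → 2/1
APPEND 15: p_1 = 15·2 + 1 = 31, q_1 = 15·1 + 0 = 15 → 31/15
APPEND 11: p_2 = 11·31 + 2 = 343, q_2 = 11·15 + 1 = 166 → 343/166
APPEND 31: p_3 = 31·343 + 31 = 10664, q_3 = 31·166 + 15 = 5161 → 10664/5161
APPEND 21: p_4 = 21·10664 + 343 = 224287, q_4 = 21·5161 + 166 = 108547 → 224287/108547
APPEND 5: p_5 = 5·224287 + 10664 = 1132099, q_5 = 5·108547 + 5161 = 547896 → 1132099/547896
APPEND 14: p_6 = 14·1132099 + 224287 = 16073673, q_6 = 14·547896 + 108547 = 7779091 → 16073673/7779091
APPEND 28: p_7 = 28·16073673 + 1132099 = 451194943, q_7 = 28·7779091 + 547896 = 218362444 → 451194943/218362444
APPEND 45: p_8 = 45·451194943 + 16073673 = 20319846108, q_8 = 45·218362444 + 7779091 = 9834089071 → 20319846108/9834089071
APPEND 3: p_9 = 3·20319846108 + 451194943 = 61410733267, q_9 = 3·9834089071 + 218362444 = 29720629657 → 61410733267/29720629657
APPEND 21: p_10 = 21·61410733267 + 20319846108 = 1309945244715, q_10 = 21·29720629657 + 9834089071 = 633967311868 → 1309945244715/633967311868
APPEND 29: p_11 = 29·1309945244715 + 61410733267 = 38049822830002, q_11 = 29·633967311868 + 29720629657 = 18414772673829 → 38049822830002/18414772673829
APPEND 10: p_12 = 10·38049822830002 + 1309945244715 = 381808173544735, q_12 = 10·18414772673829 + 633967311868 = 184781694050158 → 381808173544735/184781694050158
APPEND 19: p_13 = 19·381808173544735 + 38049822830002 = 7292405120179967, q_13 = 19·184781694050158 + 18414772673829 = 3529266959626831 → 7292405120179967/3529266959626831
APPEND 11: p_14 = 11·7292405120179967 + 381808173544735 = 80598264495524372, q_14 = 11·3529266959626831 + 184781694050158 = 39006718249945299 → 80598264495524372/39006718249945299
APPEND 50: p_15 = 50·80598264495524372 + 7292405120179967 = 4037205629896398567, q_15 = 50·39006718249945299 + 3529266959626831 = 1953865179456891781 → 4037205629896398567/1953865179456891781
APPEND 14: p_16 = 14·4037205629896398567 + 80598264495524372 = 56601477083045104310, q_16 = 14·1953865179456891781 + 39006718249945299 = 27393119230646430233 → 56601477083045104310/27393119230646430233
APPEND 37: p_17 = 37·56601477083045104310 + 4037205629896398567 = 2098291857702565258037, q_17 = 37·27393119230646430233 + 1953865179456891781 = 1015499276713374810402 → 2098291857702565258037/1015499276713374810402
APPEND 49: p_18 = 49·2098291857702565258037 + 56601477083045104310 = 102872902504508742748123, q_18 = 49·1015499276713374810402 + 27393119230646430233 = 49786857678186012139931 → 102872902504508742748123/49786857678186012139931
APPEND 38: p_19 = 38·102872902504508742748123 + 2098291857702565258037 = 3911268587029034789686711, q_19 = 38·49786857678186012139931 + 1015499276713374810402 = 1892916091047781836127780 → 3911268587029034789686711/1892916091047781836127780

31/15
10664/5161
1132099/547896
16073673/7779091
451194943/218362444
20319846108/9834089071
38049822830002/18414772673829
381808173544735/184781694050158
7292405120179967/3529266959626831
80598264495524372/39006718249945299
56601477083045104310/27393119230646430233
102872902504508742748123/49786857678186012139931
3911268587029034789686711/1892916091047781836127780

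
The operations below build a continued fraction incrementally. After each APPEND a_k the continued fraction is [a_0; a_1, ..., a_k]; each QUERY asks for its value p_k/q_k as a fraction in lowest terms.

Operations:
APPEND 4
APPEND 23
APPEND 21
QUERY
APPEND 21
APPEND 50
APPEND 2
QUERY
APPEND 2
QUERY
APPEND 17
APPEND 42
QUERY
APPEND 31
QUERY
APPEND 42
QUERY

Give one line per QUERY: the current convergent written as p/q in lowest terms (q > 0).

1957/484
4164104/1029855
10389665/2569544
7603502843/1880477870
235889376542/58339526073
9914957317607/2452140572936

APPEND 4: p_0 = 4·1 + 0 = 4, q_0 = 4·0 + 1 = 1 → 4/1
APPEND 23: p_1 = 23·4 + 1 = 93, q_1 = 23·1 + 0 = 23 → 93/23
APPEND 21: p_2 = 21·93 + 4 = 1957, q_2 = 21·23 + 1 = 484 → 1957/484
APPEND 21: p_3 = 21·1957 + 93 = 41190, q_3 = 21·484 + 23 = 10187 → 41190/10187
APPEND 50: p_4 = 50·41190 + 1957 = 2061457, q_4 = 50·10187 + 484 = 509834 → 2061457/509834
APPEND 2: p_5 = 2·2061457 + 41190 = 4164104, q_5 = 2·509834 + 10187 = 1029855 → 4164104/1029855
APPEND 2: p_6 = 2·4164104 + 2061457 = 10389665, q_6 = 2·1029855 + 509834 = 2569544 → 10389665/2569544
APPEND 17: p_7 = 17·10389665 + 4164104 = 180788409, q_7 = 17·2569544 + 1029855 = 44712103 → 180788409/44712103
APPEND 42: p_8 = 42·180788409 + 10389665 = 7603502843, q_8 = 42·44712103 + 2569544 = 1880477870 → 7603502843/1880477870
APPEND 31: p_9 = 31·7603502843 + 180788409 = 235889376542, q_9 = 31·1880477870 + 44712103 = 58339526073 → 235889376542/58339526073
APPEND 42: p_10 = 42·235889376542 + 7603502843 = 9914957317607, q_10 = 42·58339526073 + 1880477870 = 2452140572936 → 9914957317607/2452140572936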